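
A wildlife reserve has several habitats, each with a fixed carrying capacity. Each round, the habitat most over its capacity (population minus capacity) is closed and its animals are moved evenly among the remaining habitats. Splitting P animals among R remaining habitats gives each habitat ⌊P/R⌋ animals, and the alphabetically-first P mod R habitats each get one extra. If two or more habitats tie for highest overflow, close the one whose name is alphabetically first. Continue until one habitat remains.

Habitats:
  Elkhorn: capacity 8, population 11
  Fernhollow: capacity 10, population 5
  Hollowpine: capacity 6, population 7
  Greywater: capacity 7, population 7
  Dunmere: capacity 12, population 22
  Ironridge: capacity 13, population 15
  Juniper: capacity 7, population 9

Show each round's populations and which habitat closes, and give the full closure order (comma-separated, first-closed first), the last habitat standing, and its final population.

Round 1: Dunmere=22 Elkhorn=11 Fernhollow=5 Greywater=7 Hollowpine=7 Ironridge=15 Juniper=9 → close Dunmere (overflow 10)
  22÷6 = 3 each, +1 to first 4
Round 2: Elkhorn=15 Fernhollow=9 Greywater=11 Hollowpine=11 Ironridge=18 Juniper=12 → close Elkhorn (overflow 7)
  15÷5 = 3 each, +1 to first 0
Round 3: Fernhollow=12 Greywater=14 Hollowpine=14 Ironridge=21 Juniper=15 → close Hollowpine (overflow 8)
  14÷4 = 3 each, +1 to first 2
Round 4: Fernhollow=16 Greywater=18 Ironridge=24 Juniper=18 → close Greywater (overflow 11)
  18÷3 = 6 each, +1 to first 0
Round 5: Fernhollow=22 Ironridge=30 Juniper=24 → close Ironridge (overflow 17)
  30÷2 = 15 each, +1 to first 0
Round 6: Fernhollow=37 Juniper=39 → close Juniper (overflow 32)
  39÷1 = 39 each, +1 to first 0

Closure order: Dunmere, Elkhorn, Hollowpine, Greywater, Ironridge, Juniper
Last habitat: Fernhollow with 76 animals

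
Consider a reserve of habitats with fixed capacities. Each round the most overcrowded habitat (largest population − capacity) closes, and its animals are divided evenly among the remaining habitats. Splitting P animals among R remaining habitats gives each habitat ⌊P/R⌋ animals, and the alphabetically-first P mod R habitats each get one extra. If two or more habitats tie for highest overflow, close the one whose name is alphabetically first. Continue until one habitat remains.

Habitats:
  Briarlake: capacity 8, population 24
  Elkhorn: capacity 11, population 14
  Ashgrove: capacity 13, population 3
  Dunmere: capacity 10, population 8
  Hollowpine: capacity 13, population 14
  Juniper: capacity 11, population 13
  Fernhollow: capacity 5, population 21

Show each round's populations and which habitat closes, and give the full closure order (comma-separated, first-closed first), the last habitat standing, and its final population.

Round 1: Ashgrove=3 Briarlake=24 Dunmere=8 Elkhorn=14 Fernhollow=21 Hollowpine=14 Juniper=13 → close Briarlake (overflow 16)
  24÷6 = 4 each, +1 to first 0
Round 2: Ashgrove=7 Dunmere=12 Elkhorn=18 Fernhollow=25 Hollowpine=18 Juniper=17 → close Fernhollow (overflow 20)
  25÷5 = 5 each, +1 to first 0
Round 3: Ashgrove=12 Dunmere=17 Elkhorn=23 Hollowpine=23 Juniper=22 → close Elkhorn (overflow 12)
  23÷4 = 5 each, +1 to first 3
Round 4: Ashgrove=18 Dunmere=23 Hollowpine=29 Juniper=27 → close Hollowpine (overflow 16)
  29÷3 = 9 each, +1 to first 2
Round 5: Ashgrove=28 Dunmere=33 Juniper=36 → close Juniper (overflow 25)
  36÷2 = 18 each, +1 to first 0
Round 6: Ashgrove=46 Dunmere=51 → close Dunmere (overflow 41)
  51÷1 = 51 each, +1 to first 0

Closure order: Briarlake, Fernhollow, Elkhorn, Hollowpine, Juniper, Dunmere
Last habitat: Ashgrove with 97 animals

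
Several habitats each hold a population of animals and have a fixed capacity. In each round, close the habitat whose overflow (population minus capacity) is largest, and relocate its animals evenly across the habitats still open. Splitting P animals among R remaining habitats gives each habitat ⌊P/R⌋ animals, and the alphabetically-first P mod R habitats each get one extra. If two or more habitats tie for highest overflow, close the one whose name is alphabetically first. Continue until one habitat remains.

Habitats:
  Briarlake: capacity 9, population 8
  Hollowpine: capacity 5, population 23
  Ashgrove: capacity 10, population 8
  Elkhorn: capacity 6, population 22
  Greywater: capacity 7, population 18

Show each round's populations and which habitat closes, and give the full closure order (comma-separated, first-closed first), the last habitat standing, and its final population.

Round 1: Ashgrove=8 Briarlake=8 Elkhorn=22 Greywater=18 Hollowpine=23 → close Hollowpine (overflow 18)
  23÷4 = 5 each, +1 to first 3
Round 2: Ashgrove=14 Briarlake=14 Elkhorn=28 Greywater=23 → close Elkhorn (overflow 22)
  28÷3 = 9 each, +1 to first 1
Round 3: Ashgrove=24 Briarlake=23 Greywater=32 → close Greywater (overflow 25)
  32÷2 = 16 each, +1 to first 0
Round 4: Ashgrove=40 Briarlake=39 → close Ashgrove (overflow 30)
  40÷1 = 40 each, +1 to first 0

Closure order: Hollowpine, Elkhorn, Greywater, Ashgrove
Last habitat: Briarlake with 79 animals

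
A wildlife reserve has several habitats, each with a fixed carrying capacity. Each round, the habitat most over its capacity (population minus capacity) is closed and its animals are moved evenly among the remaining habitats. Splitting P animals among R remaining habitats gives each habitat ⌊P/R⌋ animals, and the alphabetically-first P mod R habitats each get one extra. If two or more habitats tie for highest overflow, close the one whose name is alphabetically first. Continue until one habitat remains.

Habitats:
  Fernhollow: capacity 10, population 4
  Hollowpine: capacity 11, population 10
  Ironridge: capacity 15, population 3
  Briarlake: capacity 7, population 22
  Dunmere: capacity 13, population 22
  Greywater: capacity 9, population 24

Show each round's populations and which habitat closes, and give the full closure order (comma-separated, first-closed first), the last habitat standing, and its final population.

Round 1: Briarlake=22 Dunmere=22 Fernhollow=4 Greywater=24 Hollowpine=10 Ironridge=3 → close Briarlake (overflow 15)
  22÷5 = 4 each, +1 to first 2
Round 2: Dunmere=27 Fernhollow=9 Greywater=28 Hollowpine=14 Ironridge=7 → close Greywater (overflow 19)
  28÷4 = 7 each, +1 to first 0
Round 3: Dunmere=34 Fernhollow=16 Hollowpine=21 Ironridge=14 → close Dunmere (overflow 21)
  34÷3 = 11 each, +1 to first 1
Round 4: Fernhollow=28 Hollowpine=32 Ironridge=25 → close Hollowpine (overflow 21)
  32÷2 = 16 each, +1 to first 0
Round 5: Fernhollow=44 Ironridge=41 → close Fernhollow (overflow 34)
  44÷1 = 44 each, +1 to first 0

Closure order: Briarlake, Greywater, Dunmere, Hollowpine, Fernhollow
Last habitat: Ironridge with 85 animals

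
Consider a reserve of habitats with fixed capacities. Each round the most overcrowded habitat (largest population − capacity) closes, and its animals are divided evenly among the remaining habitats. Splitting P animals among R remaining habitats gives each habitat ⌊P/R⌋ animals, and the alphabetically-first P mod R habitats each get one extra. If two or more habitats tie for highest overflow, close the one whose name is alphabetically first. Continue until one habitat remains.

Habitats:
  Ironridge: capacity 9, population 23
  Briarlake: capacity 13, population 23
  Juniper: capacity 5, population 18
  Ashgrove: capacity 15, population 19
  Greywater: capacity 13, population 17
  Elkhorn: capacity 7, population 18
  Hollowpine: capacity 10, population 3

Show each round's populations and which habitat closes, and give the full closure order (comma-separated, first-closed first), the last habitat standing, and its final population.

Round 1: Ashgrove=19 Briarlake=23 Elkhorn=18 Greywater=17 Hollowpine=3 Ironridge=23 Juniper=18 → close Ironridge (overflow 14)
  23÷6 = 3 each, +1 to first 5
Round 2: Ashgrove=23 Briarlake=27 Elkhorn=22 Greywater=21 Hollowpine=7 Juniper=21 → close Juniper (overflow 16)
  21÷5 = 4 each, +1 to first 1
Round 3: Ashgrove=28 Briarlake=31 Elkhorn=26 Greywater=25 Hollowpine=11 → close Elkhorn (overflow 19)
  26÷4 = 6 each, +1 to first 2
Round 4: Ashgrove=35 Briarlake=38 Greywater=31 Hollowpine=17 → close Briarlake (overflow 25)
  38÷3 = 12 each, +1 to first 2
Round 5: Ashgrove=48 Greywater=44 Hollowpine=29 → close Ashgrove (overflow 33)
  48÷2 = 24 each, +1 to first 0
Round 6: Greywater=68 Hollowpine=53 → close Greywater (overflow 55)
  68÷1 = 68 each, +1 to first 0

Closure order: Ironridge, Juniper, Elkhorn, Briarlake, Ashgrove, Greywater
Last habitat: Hollowpine with 121 animals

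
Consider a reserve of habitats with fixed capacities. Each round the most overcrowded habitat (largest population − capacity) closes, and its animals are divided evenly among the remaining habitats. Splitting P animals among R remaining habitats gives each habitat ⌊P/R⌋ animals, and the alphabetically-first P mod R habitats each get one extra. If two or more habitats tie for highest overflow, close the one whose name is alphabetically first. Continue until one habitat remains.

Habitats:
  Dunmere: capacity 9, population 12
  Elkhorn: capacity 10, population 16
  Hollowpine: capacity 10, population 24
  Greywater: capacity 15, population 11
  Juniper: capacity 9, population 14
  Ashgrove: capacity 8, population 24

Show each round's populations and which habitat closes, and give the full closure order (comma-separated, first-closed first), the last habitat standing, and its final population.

Round 1: Ashgrove=24 Dunmere=12 Elkhorn=16 Greywater=11 Hollowpine=24 Juniper=14 → close Ashgrove (overflow 16)
  24÷5 = 4 each, +1 to first 4
Round 2: Dunmere=17 Elkhorn=21 Greywater=16 Hollowpine=29 Juniper=18 → close Hollowpine (overflow 19)
  29÷4 = 7 each, +1 to first 1
Round 3: Dunmere=25 Elkhorn=28 Greywater=23 Juniper=25 → close Elkhorn (overflow 18)
  28÷3 = 9 each, +1 to first 1
Round 4: Dunmere=35 Greywater=32 Juniper=34 → close Dunmere (overflow 26)
  35÷2 = 17 each, +1 to first 1
Round 5: Greywater=50 Juniper=51 → close Juniper (overflow 42)
  51÷1 = 51 each, +1 to first 0

Closure order: Ashgrove, Hollowpine, Elkhorn, Dunmere, Juniper
Last habitat: Greywater with 101 animals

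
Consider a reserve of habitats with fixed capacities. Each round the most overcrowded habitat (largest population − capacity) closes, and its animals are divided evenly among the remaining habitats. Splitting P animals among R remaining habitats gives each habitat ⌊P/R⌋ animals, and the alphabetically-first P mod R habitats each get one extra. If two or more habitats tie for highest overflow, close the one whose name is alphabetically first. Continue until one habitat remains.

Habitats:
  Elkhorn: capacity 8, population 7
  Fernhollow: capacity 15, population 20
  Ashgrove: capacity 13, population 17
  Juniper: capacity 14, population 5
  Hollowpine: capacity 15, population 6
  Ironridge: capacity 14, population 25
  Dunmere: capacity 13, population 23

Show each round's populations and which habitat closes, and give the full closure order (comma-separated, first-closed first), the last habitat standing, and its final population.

Round 1: Ashgrove=17 Dunmere=23 Elkhorn=7 Fernhollow=20 Hollowpine=6 Ironridge=25 Juniper=5 → close Ironridge (overflow 11)
  25÷6 = 4 each, +1 to first 1
Round 2: Ashgrove=22 Dunmere=27 Elkhorn=11 Fernhollow=24 Hollowpine=10 Juniper=9 → close Dunmere (overflow 14)
  27÷5 = 5 each, +1 to first 2
Round 3: Ashgrove=28 Elkhorn=17 Fernhollow=29 Hollowpine=15 Juniper=14 → close Ashgrove (overflow 15)
  28÷4 = 7 each, +1 to first 0
Round 4: Elkhorn=24 Fernhollow=36 Hollowpine=22 Juniper=21 → close Fernhollow (overflow 21)
  36÷3 = 12 each, +1 to first 0
Round 5: Elkhorn=36 Hollowpine=34 Juniper=33 → close Elkhorn (overflow 28)
  36÷2 = 18 each, +1 to first 0
Round 6: Hollowpine=52 Juniper=51 → close Hollowpine (overflow 37)
  52÷1 = 52 each, +1 to first 0

Closure order: Ironridge, Dunmere, Ashgrove, Fernhollow, Elkhorn, Hollowpine
Last habitat: Juniper with 103 animals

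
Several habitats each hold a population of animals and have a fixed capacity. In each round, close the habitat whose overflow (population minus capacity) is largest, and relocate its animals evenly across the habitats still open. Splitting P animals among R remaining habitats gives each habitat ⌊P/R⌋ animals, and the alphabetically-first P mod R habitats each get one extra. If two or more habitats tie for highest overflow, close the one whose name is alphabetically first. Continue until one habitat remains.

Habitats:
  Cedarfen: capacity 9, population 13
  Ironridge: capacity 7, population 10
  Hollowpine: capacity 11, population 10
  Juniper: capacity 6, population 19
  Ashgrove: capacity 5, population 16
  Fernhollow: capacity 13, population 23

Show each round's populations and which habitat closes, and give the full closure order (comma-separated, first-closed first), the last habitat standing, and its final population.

Closure order: Juniper, Ashgrove, Fernhollow, Cedarfen, Ironridge
Last habitat: Hollowpine with 91 animals

Round 1: Ashgrove=16 Cedarfen=13 Fernhollow=23 Hollowpine=10 Ironridge=10 Juniper=19 → close Juniper (overflow 13)
  19÷5 = 3 each, +1 to first 4
Round 2: Ashgrove=20 Cedarfen=17 Fernhollow=27 Hollowpine=14 Ironridge=13 → close Ashgrove (overflow 15)
  20÷4 = 5 each, +1 to first 0
Round 3: Cedarfen=22 Fernhollow=32 Hollowpine=19 Ironridge=18 → close Fernhollow (overflow 19)
  32÷3 = 10 each, +1 to first 2
Round 4: Cedarfen=33 Hollowpine=30 Ironridge=28 → close Cedarfen (overflow 24)
  33÷2 = 16 each, +1 to first 1
Round 5: Hollowpine=47 Ironridge=44 → close Ironridge (overflow 37)
  44÷1 = 44 each, +1 to first 0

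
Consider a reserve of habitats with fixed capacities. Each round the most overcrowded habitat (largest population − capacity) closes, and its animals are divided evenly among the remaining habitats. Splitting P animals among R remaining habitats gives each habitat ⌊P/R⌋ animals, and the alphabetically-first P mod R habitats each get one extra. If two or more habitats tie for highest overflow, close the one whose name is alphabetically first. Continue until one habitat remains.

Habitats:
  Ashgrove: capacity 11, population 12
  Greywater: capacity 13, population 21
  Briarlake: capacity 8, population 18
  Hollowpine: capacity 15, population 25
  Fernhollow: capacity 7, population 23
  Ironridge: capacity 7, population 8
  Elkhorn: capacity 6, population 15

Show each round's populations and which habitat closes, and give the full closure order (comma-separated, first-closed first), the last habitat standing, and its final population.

Closure order: Fernhollow, Briarlake, Elkhorn, Hollowpine, Greywater, Ashgrove
Last habitat: Ironridge with 122 animals

Round 1: Ashgrove=12 Briarlake=18 Elkhorn=15 Fernhollow=23 Greywater=21 Hollowpine=25 Ironridge=8 → close Fernhollow (overflow 16)
  23÷6 = 3 each, +1 to first 5
Round 2: Ashgrove=16 Briarlake=22 Elkhorn=19 Greywater=25 Hollowpine=29 Ironridge=11 → close Briarlake (overflow 14)
  22÷5 = 4 each, +1 to first 2
Round 3: Ashgrove=21 Elkhorn=24 Greywater=29 Hollowpine=33 Ironridge=15 → close Elkhorn (overflow 18)
  24÷4 = 6 each, +1 to first 0
Round 4: Ashgrove=27 Greywater=35 Hollowpine=39 Ironridge=21 → close Hollowpine (overflow 24)
  39÷3 = 13 each, +1 to first 0
Round 5: Ashgrove=40 Greywater=48 Ironridge=34 → close Greywater (overflow 35)
  48÷2 = 24 each, +1 to first 0
Round 6: Ashgrove=64 Ironridge=58 → close Ashgrove (overflow 53)
  64÷1 = 64 each, +1 to first 0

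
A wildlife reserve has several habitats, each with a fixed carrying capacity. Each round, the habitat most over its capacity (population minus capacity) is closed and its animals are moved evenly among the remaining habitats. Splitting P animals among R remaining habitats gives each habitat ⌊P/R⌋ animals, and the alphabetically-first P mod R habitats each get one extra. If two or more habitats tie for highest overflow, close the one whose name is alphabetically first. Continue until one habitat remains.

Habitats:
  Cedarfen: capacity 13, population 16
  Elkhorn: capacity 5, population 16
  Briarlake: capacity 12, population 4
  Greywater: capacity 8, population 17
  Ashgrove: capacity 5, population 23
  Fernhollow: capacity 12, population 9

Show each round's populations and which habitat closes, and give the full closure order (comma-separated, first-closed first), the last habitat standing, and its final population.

Closure order: Ashgrove, Elkhorn, Greywater, Cedarfen, Fernhollow
Last habitat: Briarlake with 85 animals

Round 1: Ashgrove=23 Briarlake=4 Cedarfen=16 Elkhorn=16 Fernhollow=9 Greywater=17 → close Ashgrove (overflow 18)
  23÷5 = 4 each, +1 to first 3
Round 2: Briarlake=9 Cedarfen=21 Elkhorn=21 Fernhollow=13 Greywater=21 → close Elkhorn (overflow 16)
  21÷4 = 5 each, +1 to first 1
Round 3: Briarlake=15 Cedarfen=26 Fernhollow=18 Greywater=26 → close Greywater (overflow 18)
  26÷3 = 8 each, +1 to first 2
Round 4: Briarlake=24 Cedarfen=35 Fernhollow=26 → close Cedarfen (overflow 22)
  35÷2 = 17 each, +1 to first 1
Round 5: Briarlake=42 Fernhollow=43 → close Fernhollow (overflow 31)
  43÷1 = 43 each, +1 to first 0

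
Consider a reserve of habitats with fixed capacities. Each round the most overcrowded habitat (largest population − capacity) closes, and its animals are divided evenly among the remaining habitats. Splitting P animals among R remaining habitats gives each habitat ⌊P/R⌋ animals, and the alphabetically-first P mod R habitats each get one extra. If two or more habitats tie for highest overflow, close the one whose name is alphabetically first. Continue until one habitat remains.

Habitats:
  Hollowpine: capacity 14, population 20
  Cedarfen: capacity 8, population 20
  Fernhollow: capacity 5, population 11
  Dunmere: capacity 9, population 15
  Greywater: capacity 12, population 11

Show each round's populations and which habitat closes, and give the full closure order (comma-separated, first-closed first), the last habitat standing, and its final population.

Round 1: Cedarfen=20 Dunmere=15 Fernhollow=11 Greywater=11 Hollowpine=20 → close Cedarfen (overflow 12)
  20÷4 = 5 each, +1 to first 0
Round 2: Dunmere=20 Fernhollow=16 Greywater=16 Hollowpine=25 → close Dunmere (overflow 11)
  20÷3 = 6 each, +1 to first 2
Round 3: Fernhollow=23 Greywater=23 Hollowpine=31 → close Fernhollow (overflow 18)
  23÷2 = 11 each, +1 to first 1
Round 4: Greywater=35 Hollowpine=42 → close Hollowpine (overflow 28)
  42÷1 = 42 each, +1 to first 0

Closure order: Cedarfen, Dunmere, Fernhollow, Hollowpine
Last habitat: Greywater with 77 animals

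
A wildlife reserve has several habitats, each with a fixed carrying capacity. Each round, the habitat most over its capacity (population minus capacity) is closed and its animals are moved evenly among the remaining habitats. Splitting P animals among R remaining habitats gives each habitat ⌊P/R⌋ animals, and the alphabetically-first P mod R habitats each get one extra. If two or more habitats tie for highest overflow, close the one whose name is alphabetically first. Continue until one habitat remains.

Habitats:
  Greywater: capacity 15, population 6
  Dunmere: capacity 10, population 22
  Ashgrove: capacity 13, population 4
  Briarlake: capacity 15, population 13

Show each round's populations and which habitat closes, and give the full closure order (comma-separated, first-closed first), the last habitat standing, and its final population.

Closure order: Dunmere, Briarlake, Ashgrove
Last habitat: Greywater with 45 animals

Round 1: Ashgrove=4 Briarlake=13 Dunmere=22 Greywater=6 → close Dunmere (overflow 12)
  22÷3 = 7 each, +1 to first 1
Round 2: Ashgrove=12 Briarlake=20 Greywater=13 → close Briarlake (overflow 5)
  20÷2 = 10 each, +1 to first 0
Round 3: Ashgrove=22 Greywater=23 → close Ashgrove (overflow 9)
  22÷1 = 22 each, +1 to first 0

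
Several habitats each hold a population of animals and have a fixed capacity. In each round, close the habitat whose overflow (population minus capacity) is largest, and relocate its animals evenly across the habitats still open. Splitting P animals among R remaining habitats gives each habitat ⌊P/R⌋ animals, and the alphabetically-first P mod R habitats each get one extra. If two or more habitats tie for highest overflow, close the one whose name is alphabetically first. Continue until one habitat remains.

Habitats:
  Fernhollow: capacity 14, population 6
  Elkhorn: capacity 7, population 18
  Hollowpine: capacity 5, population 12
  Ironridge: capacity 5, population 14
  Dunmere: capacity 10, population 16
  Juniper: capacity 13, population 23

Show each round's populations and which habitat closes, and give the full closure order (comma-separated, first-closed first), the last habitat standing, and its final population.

Closure order: Elkhorn, Juniper, Ironridge, Dunmere, Hollowpine
Last habitat: Fernhollow with 89 animals

Round 1: Dunmere=16 Elkhorn=18 Fernhollow=6 Hollowpine=12 Ironridge=14 Juniper=23 → close Elkhorn (overflow 11)
  18÷5 = 3 each, +1 to first 3
Round 2: Dunmere=20 Fernhollow=10 Hollowpine=16 Ironridge=17 Juniper=26 → close Juniper (overflow 13)
  26÷4 = 6 each, +1 to first 2
Round 3: Dunmere=27 Fernhollow=17 Hollowpine=22 Ironridge=23 → close Ironridge (overflow 18)
  23÷3 = 7 each, +1 to first 2
Round 4: Dunmere=35 Fernhollow=25 Hollowpine=29 → close Dunmere (overflow 25)
  35÷2 = 17 each, +1 to first 1
Round 5: Fernhollow=43 Hollowpine=46 → close Hollowpine (overflow 41)
  46÷1 = 46 each, +1 to first 0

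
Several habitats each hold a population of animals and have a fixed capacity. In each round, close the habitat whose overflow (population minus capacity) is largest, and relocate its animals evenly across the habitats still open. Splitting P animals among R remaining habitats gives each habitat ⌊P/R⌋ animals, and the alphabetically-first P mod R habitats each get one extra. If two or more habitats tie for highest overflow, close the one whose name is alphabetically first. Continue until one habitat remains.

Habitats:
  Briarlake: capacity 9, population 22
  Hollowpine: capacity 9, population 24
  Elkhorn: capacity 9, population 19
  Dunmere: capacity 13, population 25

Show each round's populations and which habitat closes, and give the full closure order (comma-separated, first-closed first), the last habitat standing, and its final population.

Closure order: Hollowpine, Briarlake, Dunmere
Last habitat: Elkhorn with 90 animals

Round 1: Briarlake=22 Dunmere=25 Elkhorn=19 Hollowpine=24 → close Hollowpine (overflow 15)
  24÷3 = 8 each, +1 to first 0
Round 2: Briarlake=30 Dunmere=33 Elkhorn=27 → close Briarlake (overflow 21)
  30÷2 = 15 each, +1 to first 0
Round 3: Dunmere=48 Elkhorn=42 → close Dunmere (overflow 35)
  48÷1 = 48 each, +1 to first 0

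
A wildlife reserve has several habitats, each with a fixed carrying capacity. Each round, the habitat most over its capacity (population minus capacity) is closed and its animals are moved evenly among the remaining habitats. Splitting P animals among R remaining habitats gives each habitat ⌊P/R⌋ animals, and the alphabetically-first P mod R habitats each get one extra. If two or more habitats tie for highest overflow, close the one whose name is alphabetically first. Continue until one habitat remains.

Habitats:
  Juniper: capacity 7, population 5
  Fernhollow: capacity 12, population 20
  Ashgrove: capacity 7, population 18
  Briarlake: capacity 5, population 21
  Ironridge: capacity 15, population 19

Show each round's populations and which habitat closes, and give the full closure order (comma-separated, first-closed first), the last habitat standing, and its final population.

Closure order: Briarlake, Ashgrove, Fernhollow, Ironridge
Last habitat: Juniper with 83 animals

Round 1: Ashgrove=18 Briarlake=21 Fernhollow=20 Ironridge=19 Juniper=5 → close Briarlake (overflow 16)
  21÷4 = 5 each, +1 to first 1
Round 2: Ashgrove=24 Fernhollow=25 Ironridge=24 Juniper=10 → close Ashgrove (overflow 17)
  24÷3 = 8 each, +1 to first 0
Round 3: Fernhollow=33 Ironridge=32 Juniper=18 → close Fernhollow (overflow 21)
  33÷2 = 16 each, +1 to first 1
Round 4: Ironridge=49 Juniper=34 → close Ironridge (overflow 34)
  49÷1 = 49 each, +1 to first 0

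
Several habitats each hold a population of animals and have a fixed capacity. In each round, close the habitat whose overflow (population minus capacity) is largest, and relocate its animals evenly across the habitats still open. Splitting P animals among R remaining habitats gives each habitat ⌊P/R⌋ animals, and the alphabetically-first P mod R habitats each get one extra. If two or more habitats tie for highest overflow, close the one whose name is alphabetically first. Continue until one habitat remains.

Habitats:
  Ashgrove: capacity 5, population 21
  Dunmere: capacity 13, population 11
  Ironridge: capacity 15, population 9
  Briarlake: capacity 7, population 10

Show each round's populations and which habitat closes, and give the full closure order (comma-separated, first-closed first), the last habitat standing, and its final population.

Round 1: Ashgrove=21 Briarlake=10 Dunmere=11 Ironridge=9 → close Ashgrove (overflow 16)
  21÷3 = 7 each, +1 to first 0
Round 2: Briarlake=17 Dunmere=18 Ironridge=16 → close Briarlake (overflow 10)
  17÷2 = 8 each, +1 to first 1
Round 3: Dunmere=27 Ironridge=24 → close Dunmere (overflow 14)
  27÷1 = 27 each, +1 to first 0

Closure order: Ashgrove, Briarlake, Dunmere
Last habitat: Ironridge with 51 animals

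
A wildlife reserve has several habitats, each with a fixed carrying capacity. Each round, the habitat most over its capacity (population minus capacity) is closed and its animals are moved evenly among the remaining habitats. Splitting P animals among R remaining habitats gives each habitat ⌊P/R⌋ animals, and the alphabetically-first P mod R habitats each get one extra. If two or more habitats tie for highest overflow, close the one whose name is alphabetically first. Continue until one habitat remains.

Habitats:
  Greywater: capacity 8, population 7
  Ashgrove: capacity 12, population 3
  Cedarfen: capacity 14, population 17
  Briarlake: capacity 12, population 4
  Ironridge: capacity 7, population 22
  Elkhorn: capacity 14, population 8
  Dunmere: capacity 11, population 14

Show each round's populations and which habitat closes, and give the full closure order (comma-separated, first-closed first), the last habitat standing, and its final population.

Round 1: Ashgrove=3 Briarlake=4 Cedarfen=17 Dunmere=14 Elkhorn=8 Greywater=7 Ironridge=22 → close Ironridge (overflow 15)
  22÷6 = 3 each, +1 to first 4
Round 2: Ashgrove=7 Briarlake=8 Cedarfen=21 Dunmere=18 Elkhorn=11 Greywater=10 → close Cedarfen (overflow 7)
  21÷5 = 4 each, +1 to first 1
Round 3: Ashgrove=12 Briarlake=12 Dunmere=22 Elkhorn=15 Greywater=14 → close Dunmere (overflow 11)
  22÷4 = 5 each, +1 to first 2
Round 4: Ashgrove=18 Briarlake=18 Elkhorn=20 Greywater=19 → close Greywater (overflow 11)
  19÷3 = 6 each, +1 to first 1
Round 5: Ashgrove=25 Briarlake=24 Elkhorn=26 → close Ashgrove (overflow 13)
  25÷2 = 12 each, +1 to first 1
Round 6: Briarlake=37 Elkhorn=38 → close Briarlake (overflow 25)
  37÷1 = 37 each, +1 to first 0

Closure order: Ironridge, Cedarfen, Dunmere, Greywater, Ashgrove, Briarlake
Last habitat: Elkhorn with 75 animals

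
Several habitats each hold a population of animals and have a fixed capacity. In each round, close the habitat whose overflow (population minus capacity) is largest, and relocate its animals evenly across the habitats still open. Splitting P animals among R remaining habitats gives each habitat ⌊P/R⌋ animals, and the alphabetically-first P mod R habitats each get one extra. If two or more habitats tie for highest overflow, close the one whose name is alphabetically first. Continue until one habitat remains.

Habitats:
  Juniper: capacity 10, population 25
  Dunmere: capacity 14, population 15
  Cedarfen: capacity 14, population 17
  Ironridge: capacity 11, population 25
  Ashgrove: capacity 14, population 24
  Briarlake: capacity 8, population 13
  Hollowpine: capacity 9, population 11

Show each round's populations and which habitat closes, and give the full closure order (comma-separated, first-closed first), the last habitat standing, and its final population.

Round 1: Ashgrove=24 Briarlake=13 Cedarfen=17 Dunmere=15 Hollowpine=11 Ironridge=25 Juniper=25 → close Juniper (overflow 15)
  25÷6 = 4 each, +1 to first 1
Round 2: Ashgrove=29 Briarlake=17 Cedarfen=21 Dunmere=19 Hollowpine=15 Ironridge=29 → close Ironridge (overflow 18)
  29÷5 = 5 each, +1 to first 4
Round 3: Ashgrove=35 Briarlake=23 Cedarfen=27 Dunmere=25 Hollowpine=20 → close Ashgrove (overflow 21)
  35÷4 = 8 each, +1 to first 3
Round 4: Briarlake=32 Cedarfen=36 Dunmere=34 Hollowpine=28 → close Briarlake (overflow 24)
  32÷3 = 10 each, +1 to first 2
Round 5: Cedarfen=47 Dunmere=45 Hollowpine=38 → close Cedarfen (overflow 33)
  47÷2 = 23 each, +1 to first 1
Round 6: Dunmere=69 Hollowpine=61 → close Dunmere (overflow 55)
  69÷1 = 69 each, +1 to first 0

Closure order: Juniper, Ironridge, Ashgrove, Briarlake, Cedarfen, Dunmere
Last habitat: Hollowpine with 130 animals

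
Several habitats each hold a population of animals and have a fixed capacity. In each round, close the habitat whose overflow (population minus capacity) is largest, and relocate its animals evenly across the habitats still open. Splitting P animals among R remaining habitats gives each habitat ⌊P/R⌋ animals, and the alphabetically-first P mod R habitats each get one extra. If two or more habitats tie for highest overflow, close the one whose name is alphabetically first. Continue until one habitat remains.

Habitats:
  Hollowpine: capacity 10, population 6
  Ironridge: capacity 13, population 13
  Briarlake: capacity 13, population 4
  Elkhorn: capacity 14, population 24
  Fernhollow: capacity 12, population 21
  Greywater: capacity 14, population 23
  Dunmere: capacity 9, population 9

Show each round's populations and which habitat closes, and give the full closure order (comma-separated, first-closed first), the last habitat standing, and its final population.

Round 1: Briarlake=4 Dunmere=9 Elkhorn=24 Fernhollow=21 Greywater=23 Hollowpine=6 Ironridge=13 → close Elkhorn (overflow 10)
  24÷6 = 4 each, +1 to first 0
Round 2: Briarlake=8 Dunmere=13 Fernhollow=25 Greywater=27 Hollowpine=10 Ironridge=17 → close Fernhollow (overflow 13)
  25÷5 = 5 each, +1 to first 0
Round 3: Briarlake=13 Dunmere=18 Greywater=32 Hollowpine=15 Ironridge=22 → close Greywater (overflow 18)
  32÷4 = 8 each, +1 to first 0
Round 4: Briarlake=21 Dunmere=26 Hollowpine=23 Ironridge=30 → close Dunmere (overflow 17)
  26÷3 = 8 each, +1 to first 2
Round 5: Briarlake=30 Hollowpine=32 Ironridge=38 → close Ironridge (overflow 25)
  38÷2 = 19 each, +1 to first 0
Round 6: Briarlake=49 Hollowpine=51 → close Hollowpine (overflow 41)
  51÷1 = 51 each, +1 to first 0

Closure order: Elkhorn, Fernhollow, Greywater, Dunmere, Ironridge, Hollowpine
Last habitat: Briarlake with 100 animals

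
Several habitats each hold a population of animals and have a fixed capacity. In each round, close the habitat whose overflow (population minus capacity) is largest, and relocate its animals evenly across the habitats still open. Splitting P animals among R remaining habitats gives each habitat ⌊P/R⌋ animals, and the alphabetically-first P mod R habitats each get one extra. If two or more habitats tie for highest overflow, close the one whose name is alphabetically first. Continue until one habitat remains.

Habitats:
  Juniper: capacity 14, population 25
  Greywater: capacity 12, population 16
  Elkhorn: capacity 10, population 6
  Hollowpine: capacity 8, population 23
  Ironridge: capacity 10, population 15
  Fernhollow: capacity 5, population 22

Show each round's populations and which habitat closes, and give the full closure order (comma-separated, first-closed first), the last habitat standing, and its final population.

Closure order: Fernhollow, Hollowpine, Juniper, Greywater, Ironridge
Last habitat: Elkhorn with 107 animals

Round 1: Elkhorn=6 Fernhollow=22 Greywater=16 Hollowpine=23 Ironridge=15 Juniper=25 → close Fernhollow (overflow 17)
  22÷5 = 4 each, +1 to first 2
Round 2: Elkhorn=11 Greywater=21 Hollowpine=27 Ironridge=19 Juniper=29 → close Hollowpine (overflow 19)
  27÷4 = 6 each, +1 to first 3
Round 3: Elkhorn=18 Greywater=28 Ironridge=26 Juniper=35 → close Juniper (overflow 21)
  35÷3 = 11 each, +1 to first 2
Round 4: Elkhorn=30 Greywater=40 Ironridge=37 → close Greywater (overflow 28)
  40÷2 = 20 each, +1 to first 0
Round 5: Elkhorn=50 Ironridge=57 → close Ironridge (overflow 47)
  57÷1 = 57 each, +1 to first 0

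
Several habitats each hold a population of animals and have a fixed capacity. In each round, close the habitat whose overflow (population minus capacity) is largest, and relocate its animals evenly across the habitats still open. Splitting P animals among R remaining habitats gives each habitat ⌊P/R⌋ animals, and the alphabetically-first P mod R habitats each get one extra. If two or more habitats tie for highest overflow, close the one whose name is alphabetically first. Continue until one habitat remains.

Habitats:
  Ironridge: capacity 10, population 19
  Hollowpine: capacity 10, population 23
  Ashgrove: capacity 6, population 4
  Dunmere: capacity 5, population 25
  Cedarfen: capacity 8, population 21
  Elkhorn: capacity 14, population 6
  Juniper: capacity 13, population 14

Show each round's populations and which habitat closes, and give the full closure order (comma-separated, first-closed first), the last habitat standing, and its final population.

Round 1: Ashgrove=4 Cedarfen=21 Dunmere=25 Elkhorn=6 Hollowpine=23 Ironridge=19 Juniper=14 → close Dunmere (overflow 20)
  25÷6 = 4 each, +1 to first 1
Round 2: Ashgrove=9 Cedarfen=25 Elkhorn=10 Hollowpine=27 Ironridge=23 Juniper=18 → close Cedarfen (overflow 17)
  25÷5 = 5 each, +1 to first 0
Round 3: Ashgrove=14 Elkhorn=15 Hollowpine=32 Ironridge=28 Juniper=23 → close Hollowpine (overflow 22)
  32÷4 = 8 each, +1 to first 0
Round 4: Ashgrove=22 Elkhorn=23 Ironridge=36 Juniper=31 → close Ironridge (overflow 26)
  36÷3 = 12 each, +1 to first 0
Round 5: Ashgrove=34 Elkhorn=35 Juniper=43 → close Juniper (overflow 30)
  43÷2 = 21 each, +1 to first 1
Round 6: Ashgrove=56 Elkhorn=56 → close Ashgrove (overflow 50)
  56÷1 = 56 each, +1 to first 0

Closure order: Dunmere, Cedarfen, Hollowpine, Ironridge, Juniper, Ashgrove
Last habitat: Elkhorn with 112 animals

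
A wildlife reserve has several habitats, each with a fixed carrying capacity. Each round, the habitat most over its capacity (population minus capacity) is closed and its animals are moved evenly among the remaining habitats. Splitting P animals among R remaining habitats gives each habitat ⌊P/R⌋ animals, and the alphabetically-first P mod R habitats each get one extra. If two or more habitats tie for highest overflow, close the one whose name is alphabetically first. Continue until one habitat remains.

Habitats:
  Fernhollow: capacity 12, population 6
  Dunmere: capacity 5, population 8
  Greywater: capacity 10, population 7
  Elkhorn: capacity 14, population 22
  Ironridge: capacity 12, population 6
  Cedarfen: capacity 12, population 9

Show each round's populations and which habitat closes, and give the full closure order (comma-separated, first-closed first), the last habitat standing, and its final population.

Closure order: Elkhorn, Dunmere, Cedarfen, Greywater, Fernhollow
Last habitat: Ironridge with 58 animals

Round 1: Cedarfen=9 Dunmere=8 Elkhorn=22 Fernhollow=6 Greywater=7 Ironridge=6 → close Elkhorn (overflow 8)
  22÷5 = 4 each, +1 to first 2
Round 2: Cedarfen=14 Dunmere=13 Fernhollow=10 Greywater=11 Ironridge=10 → close Dunmere (overflow 8)
  13÷4 = 3 each, +1 to first 1
Round 3: Cedarfen=18 Fernhollow=13 Greywater=14 Ironridge=13 → close Cedarfen (overflow 6)
  18÷3 = 6 each, +1 to first 0
Round 4: Fernhollow=19 Greywater=20 Ironridge=19 → close Greywater (overflow 10)
  20÷2 = 10 each, +1 to first 0
Round 5: Fernhollow=29 Ironridge=29 → close Fernhollow (overflow 17)
  29÷1 = 29 each, +1 to first 0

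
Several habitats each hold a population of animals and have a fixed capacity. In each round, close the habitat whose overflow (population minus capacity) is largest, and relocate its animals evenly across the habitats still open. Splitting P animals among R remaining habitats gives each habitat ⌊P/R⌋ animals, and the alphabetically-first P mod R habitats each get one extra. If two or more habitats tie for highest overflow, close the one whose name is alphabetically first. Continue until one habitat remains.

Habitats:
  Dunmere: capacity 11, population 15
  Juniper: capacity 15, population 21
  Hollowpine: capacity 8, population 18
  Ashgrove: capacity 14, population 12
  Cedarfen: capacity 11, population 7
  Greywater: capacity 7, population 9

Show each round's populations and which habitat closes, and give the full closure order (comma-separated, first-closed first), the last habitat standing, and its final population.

Round 1: Ashgrove=12 Cedarfen=7 Dunmere=15 Greywater=9 Hollowpine=18 Juniper=21 → close Hollowpine (overflow 10)
  18÷5 = 3 each, +1 to first 3
Round 2: Ashgrove=16 Cedarfen=11 Dunmere=19 Greywater=12 Juniper=24 → close Juniper (overflow 9)
  24÷4 = 6 each, +1 to first 0
Round 3: Ashgrove=22 Cedarfen=17 Dunmere=25 Greywater=18 → close Dunmere (overflow 14)
  25÷3 = 8 each, +1 to first 1
Round 4: Ashgrove=31 Cedarfen=25 Greywater=26 → close Greywater (overflow 19)
  26÷2 = 13 each, +1 to first 0
Round 5: Ashgrove=44 Cedarfen=38 → close Ashgrove (overflow 30)
  44÷1 = 44 each, +1 to first 0

Closure order: Hollowpine, Juniper, Dunmere, Greywater, Ashgrove
Last habitat: Cedarfen with 82 animals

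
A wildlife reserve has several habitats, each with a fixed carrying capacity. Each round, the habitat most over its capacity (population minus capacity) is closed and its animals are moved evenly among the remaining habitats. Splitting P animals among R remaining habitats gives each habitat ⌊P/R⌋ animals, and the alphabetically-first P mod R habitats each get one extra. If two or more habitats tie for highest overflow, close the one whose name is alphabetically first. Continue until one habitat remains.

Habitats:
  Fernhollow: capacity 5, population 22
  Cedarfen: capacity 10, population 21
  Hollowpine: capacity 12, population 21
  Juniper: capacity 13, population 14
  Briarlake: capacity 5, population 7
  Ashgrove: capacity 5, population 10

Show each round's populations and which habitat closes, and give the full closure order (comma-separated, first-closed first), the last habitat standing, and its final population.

Closure order: Fernhollow, Cedarfen, Hollowpine, Ashgrove, Briarlake
Last habitat: Juniper with 95 animals

Round 1: Ashgrove=10 Briarlake=7 Cedarfen=21 Fernhollow=22 Hollowpine=21 Juniper=14 → close Fernhollow (overflow 17)
  22÷5 = 4 each, +1 to first 2
Round 2: Ashgrove=15 Briarlake=12 Cedarfen=25 Hollowpine=25 Juniper=18 → close Cedarfen (overflow 15)
  25÷4 = 6 each, +1 to first 1
Round 3: Ashgrove=22 Briarlake=18 Hollowpine=31 Juniper=24 → close Hollowpine (overflow 19)
  31÷3 = 10 each, +1 to first 1
Round 4: Ashgrove=33 Briarlake=28 Juniper=34 → close Ashgrove (overflow 28)
  33÷2 = 16 each, +1 to first 1
Round 5: Briarlake=45 Juniper=50 → close Briarlake (overflow 40)
  45÷1 = 45 each, +1 to first 0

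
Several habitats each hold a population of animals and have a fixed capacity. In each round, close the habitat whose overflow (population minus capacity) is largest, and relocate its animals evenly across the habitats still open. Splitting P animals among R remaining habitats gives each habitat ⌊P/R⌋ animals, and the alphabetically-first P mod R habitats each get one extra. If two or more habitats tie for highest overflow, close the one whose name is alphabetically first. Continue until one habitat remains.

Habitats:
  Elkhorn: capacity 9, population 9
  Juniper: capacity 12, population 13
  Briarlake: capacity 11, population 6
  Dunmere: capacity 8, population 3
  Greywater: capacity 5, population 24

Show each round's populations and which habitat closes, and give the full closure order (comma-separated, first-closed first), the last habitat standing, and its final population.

Round 1: Briarlake=6 Dunmere=3 Elkhorn=9 Greywater=24 Juniper=13 → close Greywater (overflow 19)
  24÷4 = 6 each, +1 to first 0
Round 2: Briarlake=12 Dunmere=9 Elkhorn=15 Juniper=19 → close Juniper (overflow 7)
  19÷3 = 6 each, +1 to first 1
Round 3: Briarlake=19 Dunmere=15 Elkhorn=21 → close Elkhorn (overflow 12)
  21÷2 = 10 each, +1 to first 1
Round 4: Briarlake=30 Dunmere=25 → close Briarlake (overflow 19)
  30÷1 = 30 each, +1 to first 0

Closure order: Greywater, Juniper, Elkhorn, Briarlake
Last habitat: Dunmere with 55 animals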